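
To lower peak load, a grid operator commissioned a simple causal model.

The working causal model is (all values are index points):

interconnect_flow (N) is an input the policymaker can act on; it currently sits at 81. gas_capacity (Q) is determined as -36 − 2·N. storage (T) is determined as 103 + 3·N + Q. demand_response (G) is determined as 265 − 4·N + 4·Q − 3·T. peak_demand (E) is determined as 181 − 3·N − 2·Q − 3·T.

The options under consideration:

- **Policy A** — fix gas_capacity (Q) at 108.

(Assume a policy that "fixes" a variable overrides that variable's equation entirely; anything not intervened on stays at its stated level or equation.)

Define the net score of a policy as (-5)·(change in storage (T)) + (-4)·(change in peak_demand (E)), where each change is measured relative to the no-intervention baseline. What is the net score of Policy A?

Baseline:
  N = 81
  Q = -36 − 2·81 = -198
  T = 103 + 3·81 + (-198) = 148
  E = 181 − 3·81 − 2·(-198) − 3·148 = -110
Policy A (Q := 108):
  N = 81
  Q = 108
  T = 103 + 3·81 + 108 = 454
  E = 181 − 3·81 − 2·108 − 3·454 = -1640
ΔT = 454 − 148 = 306; ΔE = -1640 − (-110) = -1530
Score = (-5)·306 + (-4)·(-1530) = 4590

4590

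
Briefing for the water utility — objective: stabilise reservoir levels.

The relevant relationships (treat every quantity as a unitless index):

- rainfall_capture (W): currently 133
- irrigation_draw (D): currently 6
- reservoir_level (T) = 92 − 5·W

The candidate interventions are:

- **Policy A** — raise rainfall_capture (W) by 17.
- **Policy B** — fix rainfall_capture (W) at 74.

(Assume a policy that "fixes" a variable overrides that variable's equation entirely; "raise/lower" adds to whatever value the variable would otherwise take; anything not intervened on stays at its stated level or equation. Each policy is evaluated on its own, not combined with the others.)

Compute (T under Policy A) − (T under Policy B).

-380

Policy A (W + 17):
  W = 133 + 17 = 150
  T = 92 − 5·150 = -658
Policy B (W := 74):
  W = 74
  T = 92 − 5·74 = -278
T: -658 − (-278) = -380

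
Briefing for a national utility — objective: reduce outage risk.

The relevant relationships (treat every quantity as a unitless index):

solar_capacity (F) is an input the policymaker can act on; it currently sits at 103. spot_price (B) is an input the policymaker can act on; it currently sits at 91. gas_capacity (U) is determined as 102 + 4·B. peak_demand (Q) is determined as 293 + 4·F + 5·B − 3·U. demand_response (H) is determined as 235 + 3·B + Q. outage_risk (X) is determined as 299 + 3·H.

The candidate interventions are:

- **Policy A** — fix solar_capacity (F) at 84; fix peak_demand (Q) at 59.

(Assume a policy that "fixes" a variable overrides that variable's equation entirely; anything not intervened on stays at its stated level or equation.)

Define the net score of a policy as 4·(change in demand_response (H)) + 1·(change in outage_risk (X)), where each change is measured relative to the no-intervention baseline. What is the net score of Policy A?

2079

Baseline:
  F = 103
  B = 91
  U = 102 + 4·91 = 466
  Q = 293 + 4·103 + 5·91 − 3·466 = -238
  H = 235 + 3·91 + (-238) = 270
  X = 299 + 3·270 = 1109
Policy A (F := 84, Q := 59):
  F = 84
  B = 91
  U = 102 + 4·91 = 466
  Q = 59
  H = 235 + 3·91 + 59 = 567
  X = 299 + 3·567 = 2000
ΔH = 567 − 270 = 297; ΔX = 2000 − 1109 = 891
Score = 4·297 + 1·891 = 2079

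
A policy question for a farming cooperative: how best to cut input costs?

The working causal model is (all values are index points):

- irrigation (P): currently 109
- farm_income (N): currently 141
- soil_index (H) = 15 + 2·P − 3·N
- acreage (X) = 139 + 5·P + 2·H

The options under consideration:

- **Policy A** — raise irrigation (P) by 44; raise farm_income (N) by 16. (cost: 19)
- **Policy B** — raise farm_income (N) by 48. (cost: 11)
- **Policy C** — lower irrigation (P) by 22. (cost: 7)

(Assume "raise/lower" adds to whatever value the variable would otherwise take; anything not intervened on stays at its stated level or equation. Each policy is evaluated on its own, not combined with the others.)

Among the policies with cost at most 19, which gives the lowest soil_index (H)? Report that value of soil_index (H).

-334

Policy A (P + 44, N + 16):
  P = 109 + 44 = 153
  N = 141 + 16 = 157
  H = 15 + 2·153 − 3·157 = -150
Policy B (N + 48):
  P = 109
  N = 141 + 48 = 189
  H = 15 + 2·109 − 3·189 = -334
Policy C (P − 22):
  P = 109 − 22 = 87
  N = 141
  H = 15 + 2·87 − 3·141 = -234
Comparing — Policy A: H=-150, Policy B: H=-334, Policy C: H=-234. Lowest is -334 (Policy B).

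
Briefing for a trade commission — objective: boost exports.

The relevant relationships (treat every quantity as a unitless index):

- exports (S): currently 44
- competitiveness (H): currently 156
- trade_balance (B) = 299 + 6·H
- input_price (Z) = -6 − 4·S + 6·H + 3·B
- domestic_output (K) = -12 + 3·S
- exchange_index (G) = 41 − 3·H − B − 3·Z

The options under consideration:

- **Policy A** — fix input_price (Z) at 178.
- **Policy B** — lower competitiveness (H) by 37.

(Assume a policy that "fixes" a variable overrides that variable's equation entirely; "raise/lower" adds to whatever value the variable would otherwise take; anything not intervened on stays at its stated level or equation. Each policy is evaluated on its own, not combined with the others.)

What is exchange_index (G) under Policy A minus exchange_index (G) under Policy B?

9846

Policy A (Z := 178):
  S = 44
  H = 156
  B = 299 + 6·156 = 1235
  Z = 178
  G = 41 − 3·156 − 1235 − 3·178 = -2196
Policy B (H − 37):
  S = 44
  H = 156 − 37 = 119
  B = 299 + 6·119 = 1013
  Z = -6 − 4·44 + 6·119 + 3·1013 = 3571
  G = 41 − 3·119 − 1013 − 3·3571 = -12042
G: -2196 − (-12042) = 9846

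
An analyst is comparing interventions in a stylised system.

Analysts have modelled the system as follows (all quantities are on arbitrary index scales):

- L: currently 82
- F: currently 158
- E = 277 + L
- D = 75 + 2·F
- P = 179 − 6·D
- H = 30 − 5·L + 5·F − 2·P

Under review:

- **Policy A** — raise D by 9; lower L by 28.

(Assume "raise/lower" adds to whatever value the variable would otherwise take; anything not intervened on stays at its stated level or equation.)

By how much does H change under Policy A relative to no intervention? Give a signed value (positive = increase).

Baseline:
  L = 82
  F = 158
  D = 75 + 2·158 = 391
  P = 179 − 6·391 = -2167
  H = 30 − 5·82 + 5·158 − 2·(-2167) = 4744
Policy A (D + 9, L − 28):
  L = 82 − 28 = 54
  F = 158
  D = 75 + 2·158 (+9 from intervention) = 400
  P = 179 − 6·400 = -2221
  H = 30 − 5·54 + 5·158 − 2·(-2221) = 4992
Change in H: 4992 − 4744 = 248

248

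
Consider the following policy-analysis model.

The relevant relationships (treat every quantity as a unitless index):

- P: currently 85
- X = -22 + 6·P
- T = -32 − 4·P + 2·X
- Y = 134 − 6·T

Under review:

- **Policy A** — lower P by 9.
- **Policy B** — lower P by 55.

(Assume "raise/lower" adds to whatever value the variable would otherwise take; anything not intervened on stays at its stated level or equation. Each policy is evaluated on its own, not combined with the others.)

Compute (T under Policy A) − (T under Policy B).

368

Policy A (P − 9):
  P = 85 − 9 = 76
  X = -22 + 6·76 = 434
  T = -32 − 4·76 + 2·434 = 532
Policy B (P − 55):
  P = 85 − 55 = 30
  X = -22 + 6·30 = 158
  T = -32 − 4·30 + 2·158 = 164
T: 532 − 164 = 368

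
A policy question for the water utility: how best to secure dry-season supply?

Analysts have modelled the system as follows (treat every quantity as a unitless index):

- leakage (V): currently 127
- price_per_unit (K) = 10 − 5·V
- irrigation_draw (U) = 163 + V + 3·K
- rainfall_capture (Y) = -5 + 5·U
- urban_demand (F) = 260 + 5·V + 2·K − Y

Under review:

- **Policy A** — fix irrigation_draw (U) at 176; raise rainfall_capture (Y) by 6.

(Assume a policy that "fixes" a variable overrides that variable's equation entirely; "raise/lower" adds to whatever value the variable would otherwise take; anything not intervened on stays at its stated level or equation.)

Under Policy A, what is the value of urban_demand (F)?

-1236

Policy A (U := 176, Y + 6):
  V = 127
  K = 10 − 5·127 = -625
  U = 176
  Y = -5 + 5·176 (+6 from intervention) = 881
  F = 260 + 5·127 + 2·(-625) − 881 = -1236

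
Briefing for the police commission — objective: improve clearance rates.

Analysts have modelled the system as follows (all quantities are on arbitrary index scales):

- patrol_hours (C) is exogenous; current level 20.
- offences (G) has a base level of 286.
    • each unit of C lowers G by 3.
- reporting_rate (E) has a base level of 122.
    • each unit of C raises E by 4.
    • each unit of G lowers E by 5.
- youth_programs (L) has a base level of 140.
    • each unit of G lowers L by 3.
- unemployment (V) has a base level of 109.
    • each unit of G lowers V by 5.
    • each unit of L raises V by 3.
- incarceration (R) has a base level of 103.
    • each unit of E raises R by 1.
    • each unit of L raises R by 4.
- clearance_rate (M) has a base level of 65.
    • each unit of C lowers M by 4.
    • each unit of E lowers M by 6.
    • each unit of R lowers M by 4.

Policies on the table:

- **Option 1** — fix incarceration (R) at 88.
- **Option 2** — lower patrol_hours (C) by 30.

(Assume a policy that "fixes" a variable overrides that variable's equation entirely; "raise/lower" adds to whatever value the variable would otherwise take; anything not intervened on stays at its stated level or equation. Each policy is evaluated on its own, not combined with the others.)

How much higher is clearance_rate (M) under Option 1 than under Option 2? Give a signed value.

Option 1 (R := 88):
  C = 20
  G = 286 − 3·20 = 226
  E = 122 + 4·20 − 5·226 = -928
  L = 140 − 3·226 = -538
  R = 88
  M = 65 − 4·20 − 6·(-928) − 4·88 = 5201
Option 2 (C − 30):
  C = 20 − 30 = -10
  G = 286 − 3·(-10) = 316
  E = 122 + 4·(-10) − 5·316 = -1498
  L = 140 − 3·316 = -808
  R = 103 + (-1498) + 4·(-808) = -4627
  M = 65 − 4·(-10) − 6·(-1498) − 4·(-4627) = 27601
M: 5201 − 27601 = -22400

-22400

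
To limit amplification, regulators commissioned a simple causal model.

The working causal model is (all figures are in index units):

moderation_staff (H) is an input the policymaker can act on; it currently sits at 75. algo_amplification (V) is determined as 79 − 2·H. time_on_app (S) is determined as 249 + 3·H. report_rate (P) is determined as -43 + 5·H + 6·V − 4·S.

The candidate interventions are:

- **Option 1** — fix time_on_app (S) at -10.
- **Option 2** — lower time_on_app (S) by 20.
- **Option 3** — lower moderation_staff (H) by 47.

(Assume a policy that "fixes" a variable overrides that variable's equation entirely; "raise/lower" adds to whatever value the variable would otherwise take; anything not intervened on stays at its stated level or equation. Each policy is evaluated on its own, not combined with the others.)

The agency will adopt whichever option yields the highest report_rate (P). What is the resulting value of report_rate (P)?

Option 1 (S := -10):
  H = 75
  V = 79 − 2·75 = -71
  S = -10
  P = -43 + 5·75 + 6·(-71) − 4·(-10) = -54
Option 2 (S − 20):
  H = 75
  V = 79 − 2·75 = -71
  S = 249 + 3·75 (−20 from intervention) = 454
  P = -43 + 5·75 + 6·(-71) − 4·454 = -1910
Option 3 (H − 47):
  H = 75 − 47 = 28
  V = 79 − 2·28 = 23
  S = 249 + 3·28 = 333
  P = -43 + 5·28 + 6·23 − 4·333 = -1097
Comparing — Option 1: P=-54, Option 2: P=-1910, Option 3: P=-1097. Highest is -54 (Option 1).

-54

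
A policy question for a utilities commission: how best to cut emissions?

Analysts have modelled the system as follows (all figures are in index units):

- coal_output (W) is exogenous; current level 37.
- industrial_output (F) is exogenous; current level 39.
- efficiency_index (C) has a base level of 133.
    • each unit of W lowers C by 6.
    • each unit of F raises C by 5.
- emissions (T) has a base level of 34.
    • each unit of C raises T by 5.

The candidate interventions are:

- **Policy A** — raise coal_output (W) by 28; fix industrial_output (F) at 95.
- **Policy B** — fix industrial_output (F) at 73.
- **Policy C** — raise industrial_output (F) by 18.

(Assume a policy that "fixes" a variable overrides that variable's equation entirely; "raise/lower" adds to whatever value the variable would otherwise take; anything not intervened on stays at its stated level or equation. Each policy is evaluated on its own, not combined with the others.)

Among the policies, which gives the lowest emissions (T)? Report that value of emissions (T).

1014

Policy A (W + 28, F := 95):
  W = 37 + 28 = 65
  F = 95
  C = 133 − 6·65 + 5·95 = 218
  T = 34 + 5·218 = 1124
Policy B (F := 73):
  W = 37
  F = 73
  C = 133 − 6·37 + 5·73 = 276
  T = 34 + 5·276 = 1414
Policy C (F + 18):
  W = 37
  F = 39 + 18 = 57
  C = 133 − 6·37 + 5·57 = 196
  T = 34 + 5·196 = 1014
Comparing — Policy A: T=1124, Policy B: T=1414, Policy C: T=1014. Lowest is 1014 (Policy C).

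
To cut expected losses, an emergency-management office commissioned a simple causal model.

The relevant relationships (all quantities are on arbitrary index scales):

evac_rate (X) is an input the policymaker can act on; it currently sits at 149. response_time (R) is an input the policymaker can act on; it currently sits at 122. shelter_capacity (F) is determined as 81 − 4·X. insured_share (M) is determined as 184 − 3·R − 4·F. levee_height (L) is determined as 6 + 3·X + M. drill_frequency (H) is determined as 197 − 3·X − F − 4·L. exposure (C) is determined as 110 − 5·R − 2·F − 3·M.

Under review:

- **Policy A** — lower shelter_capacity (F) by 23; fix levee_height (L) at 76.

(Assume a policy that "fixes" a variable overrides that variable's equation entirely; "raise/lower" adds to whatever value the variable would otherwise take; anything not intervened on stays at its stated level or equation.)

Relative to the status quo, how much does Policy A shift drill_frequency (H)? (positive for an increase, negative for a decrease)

9043

Baseline:
  X = 149
  R = 122
  F = 81 − 4·149 = -515
  M = 184 − 3·122 − 4·(-515) = 1878
  L = 6 + 3·149 + 1878 = 2331
  H = 197 − 3·149 − (-515) − 4·2331 = -9059
Policy A (F − 23, L := 76):
  X = 149
  R = 122
  F = 81 − 4·149 (−23 from intervention) = -538
  M = 184 − 3·122 − 4·(-538) = 1970
  L = 76
  H = 197 − 3·149 − (-538) − 4·76 = -16
Change in H: -16 − (-9059) = 9043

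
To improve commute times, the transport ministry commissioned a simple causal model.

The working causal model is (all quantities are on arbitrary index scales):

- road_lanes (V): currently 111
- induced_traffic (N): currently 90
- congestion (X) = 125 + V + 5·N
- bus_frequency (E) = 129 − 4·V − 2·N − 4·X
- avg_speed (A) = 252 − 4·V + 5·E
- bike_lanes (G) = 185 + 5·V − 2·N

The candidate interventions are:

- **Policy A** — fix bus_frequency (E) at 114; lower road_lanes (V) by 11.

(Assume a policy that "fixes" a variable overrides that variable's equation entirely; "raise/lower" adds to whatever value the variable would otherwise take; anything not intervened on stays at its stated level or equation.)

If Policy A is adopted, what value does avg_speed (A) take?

Policy A (E := 114, V − 11):
  V = 111 − 11 = 100
  N = 90
  X = 125 + 100 + 5·90 = 675
  E = 114
  A = 252 − 4·100 + 5·114 = 422

422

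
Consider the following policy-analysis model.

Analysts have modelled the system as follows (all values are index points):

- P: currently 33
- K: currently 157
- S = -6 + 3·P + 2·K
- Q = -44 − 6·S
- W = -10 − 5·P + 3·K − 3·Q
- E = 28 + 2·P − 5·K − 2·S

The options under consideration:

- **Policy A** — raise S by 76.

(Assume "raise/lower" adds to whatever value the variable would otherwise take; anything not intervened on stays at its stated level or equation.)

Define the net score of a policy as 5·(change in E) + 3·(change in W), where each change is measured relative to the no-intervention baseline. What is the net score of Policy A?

3344

Baseline:
  P = 33
  K = 157
  S = -6 + 3·33 + 2·157 = 407
  Q = -44 − 6·407 = -2486
  W = -10 − 5·33 + 3·157 − 3·(-2486) = 7754
  E = 28 + 2·33 − 5·157 − 2·407 = -1505
Policy A (S + 76):
  P = 33
  K = 157
  S = -6 + 3·33 + 2·157 (+76 from intervention) = 483
  Q = -44 − 6·483 = -2942
  W = -10 − 5·33 + 3·157 − 3·(-2942) = 9122
  E = 28 + 2·33 − 5·157 − 2·483 = -1657
ΔE = -1657 − (-1505) = -152; ΔW = 9122 − 7754 = 1368
Score = 5·(-152) + 3·1368 = 3344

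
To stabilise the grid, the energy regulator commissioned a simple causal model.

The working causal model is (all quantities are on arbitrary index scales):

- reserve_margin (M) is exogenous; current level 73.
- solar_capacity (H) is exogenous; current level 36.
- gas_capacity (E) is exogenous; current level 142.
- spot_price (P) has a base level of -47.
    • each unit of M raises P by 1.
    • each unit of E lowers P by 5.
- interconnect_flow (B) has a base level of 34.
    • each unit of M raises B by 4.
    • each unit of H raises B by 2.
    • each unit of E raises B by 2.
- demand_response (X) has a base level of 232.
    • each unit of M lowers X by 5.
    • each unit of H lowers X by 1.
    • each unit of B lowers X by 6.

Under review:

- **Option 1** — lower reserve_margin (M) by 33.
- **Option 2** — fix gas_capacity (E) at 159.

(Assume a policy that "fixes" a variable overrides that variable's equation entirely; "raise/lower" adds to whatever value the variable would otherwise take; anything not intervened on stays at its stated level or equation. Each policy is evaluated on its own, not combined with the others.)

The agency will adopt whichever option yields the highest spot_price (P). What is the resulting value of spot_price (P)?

Option 1 (M − 33):
  M = 73 − 33 = 40
  E = 142
  P = -47 + 40 − 5·142 = -717
Option 2 (E := 159):
  M = 73
  E = 159
  P = -47 + 73 − 5·159 = -769
Comparing — Option 1: P=-717, Option 2: P=-769. Highest is -717 (Option 1).

-717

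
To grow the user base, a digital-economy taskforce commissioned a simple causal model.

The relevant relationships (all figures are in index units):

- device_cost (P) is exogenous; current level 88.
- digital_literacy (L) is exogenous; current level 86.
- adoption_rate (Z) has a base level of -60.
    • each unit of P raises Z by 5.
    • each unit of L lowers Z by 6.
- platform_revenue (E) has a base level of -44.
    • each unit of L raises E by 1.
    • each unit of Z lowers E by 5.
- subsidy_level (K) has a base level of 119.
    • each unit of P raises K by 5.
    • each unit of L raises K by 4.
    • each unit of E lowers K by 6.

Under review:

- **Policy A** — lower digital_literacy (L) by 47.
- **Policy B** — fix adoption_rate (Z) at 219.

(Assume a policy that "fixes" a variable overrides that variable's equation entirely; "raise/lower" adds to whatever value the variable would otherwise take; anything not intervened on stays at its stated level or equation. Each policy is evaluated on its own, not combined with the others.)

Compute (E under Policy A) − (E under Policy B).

Policy A (L − 47):
  P = 88
  L = 86 − 47 = 39
  Z = -60 + 5·88 − 6·39 = 146
  E = -44 + 39 − 5·146 = -735
Policy B (Z := 219):
  P = 88
  L = 86
  Z = 219
  E = -44 + 86 − 5·219 = -1053
E: -735 − (-1053) = 318

318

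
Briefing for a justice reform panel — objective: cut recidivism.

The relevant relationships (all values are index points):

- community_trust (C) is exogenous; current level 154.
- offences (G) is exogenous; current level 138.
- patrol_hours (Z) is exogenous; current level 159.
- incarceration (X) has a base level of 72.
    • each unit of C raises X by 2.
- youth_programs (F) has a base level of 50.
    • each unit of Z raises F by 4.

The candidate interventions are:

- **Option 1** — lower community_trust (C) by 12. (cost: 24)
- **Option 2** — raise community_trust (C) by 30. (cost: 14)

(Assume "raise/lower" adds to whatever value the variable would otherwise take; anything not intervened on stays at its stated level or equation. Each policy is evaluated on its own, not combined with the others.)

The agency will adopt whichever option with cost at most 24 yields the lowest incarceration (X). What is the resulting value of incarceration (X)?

Option 1 (C − 12):
  C = 154 − 12 = 142
  X = 72 + 2·142 = 356
Option 2 (C + 30):
  C = 154 + 30 = 184
  X = 72 + 2·184 = 440
Comparing — Option 1: X=356, Option 2: X=440. Lowest is 356 (Option 1).

356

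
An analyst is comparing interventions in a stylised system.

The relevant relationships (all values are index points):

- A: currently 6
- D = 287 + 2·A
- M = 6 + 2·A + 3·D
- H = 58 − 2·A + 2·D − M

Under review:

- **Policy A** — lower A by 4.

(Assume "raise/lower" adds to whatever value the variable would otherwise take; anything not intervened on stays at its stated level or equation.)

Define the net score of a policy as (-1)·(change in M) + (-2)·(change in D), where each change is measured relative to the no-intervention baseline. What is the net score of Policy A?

48

Baseline:
  A = 6
  D = 287 + 2·6 = 299
  M = 6 + 2·6 + 3·299 = 915
Policy A (A − 4):
  A = 6 − 4 = 2
  D = 287 + 2·2 = 291
  M = 6 + 2·2 + 3·291 = 883
ΔM = 883 − 915 = -32; ΔD = 291 − 299 = -8
Score = (-1)·(-32) + (-2)·(-8) = 48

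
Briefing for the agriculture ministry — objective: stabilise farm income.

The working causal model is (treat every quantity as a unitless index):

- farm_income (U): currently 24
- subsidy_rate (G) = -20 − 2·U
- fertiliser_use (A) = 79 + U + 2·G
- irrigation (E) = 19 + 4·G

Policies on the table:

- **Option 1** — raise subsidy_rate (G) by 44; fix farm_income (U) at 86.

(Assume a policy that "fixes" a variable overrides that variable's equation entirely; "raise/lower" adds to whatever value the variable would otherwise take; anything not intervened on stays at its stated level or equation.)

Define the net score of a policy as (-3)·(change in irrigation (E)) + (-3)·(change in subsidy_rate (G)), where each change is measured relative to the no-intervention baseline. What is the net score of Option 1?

Baseline:
  U = 24
  G = -20 − 2·24 = -68
  E = 19 + 4·(-68) = -253
Option 1 (G + 44, U := 86):
  U = 86
  G = -20 − 2·86 (+44 from intervention) = -148
  E = 19 + 4·(-148) = -573
ΔE = -573 − (-253) = -320; ΔG = -148 − (-68) = -80
Score = (-3)·(-320) + (-3)·(-80) = 1200

1200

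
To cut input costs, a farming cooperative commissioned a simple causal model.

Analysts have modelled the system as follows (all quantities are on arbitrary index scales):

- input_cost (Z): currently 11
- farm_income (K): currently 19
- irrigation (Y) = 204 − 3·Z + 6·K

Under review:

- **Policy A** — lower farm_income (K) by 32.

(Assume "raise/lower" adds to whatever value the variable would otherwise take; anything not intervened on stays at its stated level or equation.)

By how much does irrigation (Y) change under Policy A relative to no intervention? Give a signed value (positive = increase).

Baseline:
  Z = 11
  K = 19
  Y = 204 − 3·11 + 6·19 = 285
Policy A (K − 32):
  Z = 11
  K = 19 − 32 = -13
  Y = 204 − 3·11 + 6·(-13) = 93
Change in Y: 93 − 285 = -192

-192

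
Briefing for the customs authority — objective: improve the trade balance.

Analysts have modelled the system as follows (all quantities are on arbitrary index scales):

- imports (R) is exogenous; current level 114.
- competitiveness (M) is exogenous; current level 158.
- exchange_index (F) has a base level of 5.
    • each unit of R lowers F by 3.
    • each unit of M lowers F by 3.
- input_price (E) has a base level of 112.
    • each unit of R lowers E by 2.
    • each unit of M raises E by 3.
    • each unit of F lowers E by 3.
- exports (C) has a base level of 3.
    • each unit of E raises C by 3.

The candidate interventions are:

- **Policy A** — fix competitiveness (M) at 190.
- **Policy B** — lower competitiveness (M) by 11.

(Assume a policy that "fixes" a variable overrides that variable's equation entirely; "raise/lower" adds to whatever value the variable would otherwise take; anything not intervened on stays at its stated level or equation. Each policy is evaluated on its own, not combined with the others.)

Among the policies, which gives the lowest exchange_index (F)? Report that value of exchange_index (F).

-907

Policy A (M := 190):
  R = 114
  M = 190
  F = 5 − 3·114 − 3·190 = -907
Policy B (M − 11):
  R = 114
  M = 158 − 11 = 147
  F = 5 − 3·114 − 3·147 = -778
Comparing — Policy A: F=-907, Policy B: F=-778. Lowest is -907 (Policy A).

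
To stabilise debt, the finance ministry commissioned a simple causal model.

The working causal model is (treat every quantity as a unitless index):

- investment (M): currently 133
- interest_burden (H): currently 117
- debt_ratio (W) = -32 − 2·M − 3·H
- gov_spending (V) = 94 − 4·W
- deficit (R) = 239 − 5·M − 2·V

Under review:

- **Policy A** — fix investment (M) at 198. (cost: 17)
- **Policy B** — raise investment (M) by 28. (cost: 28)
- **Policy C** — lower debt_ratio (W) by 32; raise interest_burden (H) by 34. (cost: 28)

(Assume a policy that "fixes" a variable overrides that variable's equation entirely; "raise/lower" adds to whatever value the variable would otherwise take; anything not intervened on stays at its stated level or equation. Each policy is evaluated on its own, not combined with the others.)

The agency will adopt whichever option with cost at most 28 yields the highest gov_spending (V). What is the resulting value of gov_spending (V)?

3226

Policy A (M := 198):
  M = 198
  H = 117
  W = -32 − 2·198 − 3·117 = -779
  V = 94 − 4·(-779) = 3210
Policy B (M + 28):
  M = 133 + 28 = 161
  H = 117
  W = -32 − 2·161 − 3·117 = -705
  V = 94 − 4·(-705) = 2914
Policy C (W − 32, H + 34):
  M = 133
  H = 117 + 34 = 151
  W = -32 − 2·133 − 3·151 (−32 from intervention) = -783
  V = 94 − 4·(-783) = 3226
Comparing — Policy A: V=3210, Policy B: V=2914, Policy C: V=3226. Highest is 3226 (Policy C).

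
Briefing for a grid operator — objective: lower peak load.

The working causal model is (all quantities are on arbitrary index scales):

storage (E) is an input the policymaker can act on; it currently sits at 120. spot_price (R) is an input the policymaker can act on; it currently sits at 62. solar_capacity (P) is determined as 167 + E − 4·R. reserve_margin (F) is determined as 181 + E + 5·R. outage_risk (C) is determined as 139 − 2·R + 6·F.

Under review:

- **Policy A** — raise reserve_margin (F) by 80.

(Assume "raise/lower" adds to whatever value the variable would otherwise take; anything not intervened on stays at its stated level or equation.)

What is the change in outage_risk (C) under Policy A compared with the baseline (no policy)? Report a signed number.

480

Baseline:
  E = 120
  R = 62
  F = 181 + 120 + 5·62 = 611
  C = 139 − 2·62 + 6·611 = 3681
Policy A (F + 80):
  E = 120
  R = 62
  F = 181 + 120 + 5·62 (+80 from intervention) = 691
  C = 139 − 2·62 + 6·691 = 4161
Change in C: 4161 − 3681 = 480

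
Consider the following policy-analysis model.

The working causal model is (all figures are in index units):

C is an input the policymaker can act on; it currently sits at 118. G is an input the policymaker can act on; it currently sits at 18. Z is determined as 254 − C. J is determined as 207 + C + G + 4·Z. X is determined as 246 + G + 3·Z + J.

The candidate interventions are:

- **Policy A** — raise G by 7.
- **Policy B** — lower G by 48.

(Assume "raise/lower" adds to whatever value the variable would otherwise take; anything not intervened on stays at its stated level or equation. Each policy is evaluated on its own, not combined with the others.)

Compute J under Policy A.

894

Policy A (G + 7):
  C = 118
  G = 18 + 7 = 25
  Z = 254 − 118 = 136
  J = 207 + 118 + 25 + 4·136 = 894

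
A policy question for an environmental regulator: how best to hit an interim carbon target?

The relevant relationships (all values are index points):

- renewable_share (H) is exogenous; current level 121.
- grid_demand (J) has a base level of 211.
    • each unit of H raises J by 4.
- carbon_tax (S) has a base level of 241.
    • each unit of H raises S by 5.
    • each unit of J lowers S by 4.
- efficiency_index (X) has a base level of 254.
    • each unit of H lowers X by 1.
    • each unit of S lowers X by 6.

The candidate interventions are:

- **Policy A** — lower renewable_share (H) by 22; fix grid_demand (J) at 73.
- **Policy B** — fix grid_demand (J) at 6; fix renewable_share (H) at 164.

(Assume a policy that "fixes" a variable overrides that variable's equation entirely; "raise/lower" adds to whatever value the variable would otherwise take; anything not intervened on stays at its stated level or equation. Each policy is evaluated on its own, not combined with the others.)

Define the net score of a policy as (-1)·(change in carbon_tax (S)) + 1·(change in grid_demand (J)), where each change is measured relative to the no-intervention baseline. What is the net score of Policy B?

-3660

Baseline:
  H = 121
  J = 211 + 4·121 = 695
  S = 241 + 5·121 − 4·695 = -1934
Policy B (J := 6, H := 164):
  H = 164
  J = 6
  S = 241 + 5·164 − 4·6 = 1037
ΔS = 1037 − (-1934) = 2971; ΔJ = 6 − 695 = -689
Score = (-1)·2971 + 1·(-689) = -3660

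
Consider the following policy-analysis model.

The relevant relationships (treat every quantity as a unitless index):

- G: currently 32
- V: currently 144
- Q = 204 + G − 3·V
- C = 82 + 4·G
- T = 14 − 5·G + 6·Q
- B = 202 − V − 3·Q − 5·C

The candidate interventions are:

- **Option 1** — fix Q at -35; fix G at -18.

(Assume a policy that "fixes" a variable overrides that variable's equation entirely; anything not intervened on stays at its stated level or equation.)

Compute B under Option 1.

Option 1 (Q := -35, G := -18):
  G = -18
  V = 144
  Q = -35
  C = 82 + 4·(-18) = 10
  B = 202 − 144 − 3·(-35) − 5·10 = 113

113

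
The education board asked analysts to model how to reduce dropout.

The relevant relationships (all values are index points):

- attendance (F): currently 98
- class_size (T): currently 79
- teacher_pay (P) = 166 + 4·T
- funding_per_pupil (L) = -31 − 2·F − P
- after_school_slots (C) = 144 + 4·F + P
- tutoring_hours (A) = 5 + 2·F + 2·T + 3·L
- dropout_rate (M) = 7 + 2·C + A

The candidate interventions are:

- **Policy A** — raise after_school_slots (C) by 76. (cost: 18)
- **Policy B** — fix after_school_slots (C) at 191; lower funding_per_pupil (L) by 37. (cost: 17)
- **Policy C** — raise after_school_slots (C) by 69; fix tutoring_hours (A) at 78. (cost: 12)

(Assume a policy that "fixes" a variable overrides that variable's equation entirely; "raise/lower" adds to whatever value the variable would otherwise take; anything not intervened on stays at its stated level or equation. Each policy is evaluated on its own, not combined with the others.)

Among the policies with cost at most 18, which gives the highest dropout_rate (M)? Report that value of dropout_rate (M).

Policy A (C + 76):
  F = 98
  T = 79
  P = 166 + 4·79 = 482
  L = -31 − 2·98 − 482 = -709
  C = 144 + 4·98 + 482 (+76 from intervention) = 1094
  A = 5 + 2·98 + 2·79 + 3·(-709) = -1768
  M = 7 + 2·1094 + (-1768) = 427
Policy B (C := 191, L − 37):
  F = 98
  T = 79
  P = 166 + 4·79 = 482
  L = -31 − 2·98 − 482 (−37 from intervention) = -746
  C = 191
  A = 5 + 2·98 + 2·79 + 3·(-746) = -1879
  M = 7 + 2·191 + (-1879) = -1490
Policy C (C + 69, A := 78):
  F = 98
  T = 79
  P = 166 + 4·79 = 482
  L = -31 − 2·98 − 482 = -709
  C = 144 + 4·98 + 482 (+69 from intervention) = 1087
  A = 78
  M = 7 + 2·1087 + 78 = 2259
Comparing — Policy A: M=427, Policy B: M=-1490, Policy C: M=2259. Highest is 2259 (Policy C).

2259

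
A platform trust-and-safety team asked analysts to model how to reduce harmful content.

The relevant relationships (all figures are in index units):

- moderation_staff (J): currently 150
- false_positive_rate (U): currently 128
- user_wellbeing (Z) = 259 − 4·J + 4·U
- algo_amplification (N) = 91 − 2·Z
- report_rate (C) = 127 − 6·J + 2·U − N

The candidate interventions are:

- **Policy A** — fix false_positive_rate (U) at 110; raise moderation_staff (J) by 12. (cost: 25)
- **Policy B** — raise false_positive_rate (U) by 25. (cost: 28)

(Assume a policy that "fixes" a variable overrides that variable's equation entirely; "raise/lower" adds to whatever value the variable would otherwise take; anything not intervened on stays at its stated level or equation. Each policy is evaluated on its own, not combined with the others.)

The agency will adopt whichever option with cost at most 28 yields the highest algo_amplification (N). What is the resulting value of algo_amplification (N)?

-11

Policy A (U := 110, J + 12):
  J = 150 + 12 = 162
  U = 110
  Z = 259 − 4·162 + 4·110 = 51
  N = 91 − 2·51 = -11
Policy B (U + 25):
  J = 150
  U = 128 + 25 = 153
  Z = 259 − 4·150 + 4·153 = 271
  N = 91 − 2·271 = -451
Comparing — Policy A: N=-11, Policy B: N=-451. Highest is -11 (Policy A).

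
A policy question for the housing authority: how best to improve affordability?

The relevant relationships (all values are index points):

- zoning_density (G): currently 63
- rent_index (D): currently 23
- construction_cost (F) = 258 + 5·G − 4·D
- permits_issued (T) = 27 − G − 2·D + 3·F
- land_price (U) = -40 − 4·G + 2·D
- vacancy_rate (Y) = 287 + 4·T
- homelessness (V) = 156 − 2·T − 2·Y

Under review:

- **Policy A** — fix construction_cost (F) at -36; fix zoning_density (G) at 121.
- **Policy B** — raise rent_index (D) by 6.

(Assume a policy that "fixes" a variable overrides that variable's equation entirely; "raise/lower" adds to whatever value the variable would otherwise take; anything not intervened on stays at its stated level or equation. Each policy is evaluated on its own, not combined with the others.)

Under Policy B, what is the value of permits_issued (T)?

1277

Policy B (D + 6):
  G = 63
  D = 23 + 6 = 29
  F = 258 + 5·63 − 4·29 = 457
  T = 27 − 63 − 2·29 + 3·457 = 1277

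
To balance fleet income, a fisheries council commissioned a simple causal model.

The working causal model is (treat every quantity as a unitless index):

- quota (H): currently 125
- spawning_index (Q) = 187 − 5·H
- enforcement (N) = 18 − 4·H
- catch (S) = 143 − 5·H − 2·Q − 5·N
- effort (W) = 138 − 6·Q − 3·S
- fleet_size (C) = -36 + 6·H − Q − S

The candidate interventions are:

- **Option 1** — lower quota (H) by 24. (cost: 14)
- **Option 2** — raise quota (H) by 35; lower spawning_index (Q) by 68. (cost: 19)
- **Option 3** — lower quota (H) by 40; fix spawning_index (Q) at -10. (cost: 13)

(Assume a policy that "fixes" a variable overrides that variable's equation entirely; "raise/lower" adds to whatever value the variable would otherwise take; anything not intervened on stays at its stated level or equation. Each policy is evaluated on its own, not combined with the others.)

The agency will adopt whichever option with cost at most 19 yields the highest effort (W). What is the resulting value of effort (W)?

Option 1 (H − 24):
  H = 125 − 24 = 101
  Q = 187 − 5·101 = -318
  N = 18 − 4·101 = -386
  S = 143 − 5·101 − 2·(-318) − 5·(-386) = 2204
  W = 138 − 6·(-318) − 3·2204 = -4566
Option 2 (H + 35, Q − 68):
  H = 125 + 35 = 160
  Q = 187 − 5·160 (−68 from intervention) = -681
  N = 18 − 4·160 = -622
  S = 143 − 5·160 − 2·(-681) − 5·(-622) = 3815
  W = 138 − 6·(-681) − 3·3815 = -7221
Option 3 (H − 40, Q := -10):
  H = 125 − 40 = 85
  Q = -10
  N = 18 − 4·85 = -322
  S = 143 − 5·85 − 2·(-10) − 5·(-322) = 1348
  W = 138 − 6·(-10) − 3·1348 = -3846
Comparing — Option 1: W=-4566, Option 2: W=-7221, Option 3: W=-3846. Highest is -3846 (Option 3).

-3846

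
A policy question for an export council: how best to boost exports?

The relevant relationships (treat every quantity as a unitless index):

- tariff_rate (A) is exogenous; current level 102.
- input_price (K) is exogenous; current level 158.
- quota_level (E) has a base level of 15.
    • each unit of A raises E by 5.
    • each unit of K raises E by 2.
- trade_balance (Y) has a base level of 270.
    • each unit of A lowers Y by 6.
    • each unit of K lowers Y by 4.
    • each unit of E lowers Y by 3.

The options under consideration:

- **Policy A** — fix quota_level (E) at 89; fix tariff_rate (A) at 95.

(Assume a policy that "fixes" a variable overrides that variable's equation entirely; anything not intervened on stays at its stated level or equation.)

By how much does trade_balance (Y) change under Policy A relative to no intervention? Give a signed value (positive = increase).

2298

Baseline:
  A = 102
  K = 158
  E = 15 + 5·102 + 2·158 = 841
  Y = 270 − 6·102 − 4·158 − 3·841 = -3497
Policy A (E := 89, A := 95):
  A = 95
  K = 158
  E = 89
  Y = 270 − 6·95 − 4·158 − 3·89 = -1199
Change in Y: -1199 − (-3497) = 2298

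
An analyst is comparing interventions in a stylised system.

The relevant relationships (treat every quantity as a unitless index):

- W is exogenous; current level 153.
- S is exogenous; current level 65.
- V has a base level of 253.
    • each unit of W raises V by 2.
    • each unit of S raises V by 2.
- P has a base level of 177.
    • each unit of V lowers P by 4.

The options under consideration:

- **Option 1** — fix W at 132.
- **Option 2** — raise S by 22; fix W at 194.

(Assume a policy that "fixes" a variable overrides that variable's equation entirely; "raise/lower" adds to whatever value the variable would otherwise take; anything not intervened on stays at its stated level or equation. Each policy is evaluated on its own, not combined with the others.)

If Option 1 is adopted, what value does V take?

Option 1 (W := 132):
  W = 132
  S = 65
  V = 253 + 2·132 + 2·65 = 647

647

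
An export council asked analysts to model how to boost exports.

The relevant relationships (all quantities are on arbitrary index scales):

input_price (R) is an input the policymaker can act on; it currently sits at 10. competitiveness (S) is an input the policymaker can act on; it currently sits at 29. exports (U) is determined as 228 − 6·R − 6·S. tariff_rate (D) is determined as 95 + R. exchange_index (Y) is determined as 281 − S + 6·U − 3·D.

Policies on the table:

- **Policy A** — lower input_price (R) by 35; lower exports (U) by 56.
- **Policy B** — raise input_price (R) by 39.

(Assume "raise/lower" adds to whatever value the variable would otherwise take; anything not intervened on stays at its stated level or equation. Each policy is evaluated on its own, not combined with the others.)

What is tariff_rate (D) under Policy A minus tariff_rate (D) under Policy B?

Policy A (R − 35, U − 56):
  R = 10 − 35 = -25
  D = 95 + (-25) = 70
Policy B (R + 39):
  R = 10 + 39 = 49
  D = 95 + 49 = 144
D: 70 − 144 = -74

-74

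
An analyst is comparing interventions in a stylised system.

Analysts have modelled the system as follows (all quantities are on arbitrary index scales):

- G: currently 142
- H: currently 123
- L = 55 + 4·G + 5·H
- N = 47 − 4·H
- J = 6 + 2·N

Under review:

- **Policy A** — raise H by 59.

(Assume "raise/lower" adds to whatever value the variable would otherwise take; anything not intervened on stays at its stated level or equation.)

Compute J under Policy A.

-1356

Policy A (H + 59):
  H = 123 + 59 = 182
  N = 47 − 4·182 = -681
  J = 6 + 2·(-681) = -1356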